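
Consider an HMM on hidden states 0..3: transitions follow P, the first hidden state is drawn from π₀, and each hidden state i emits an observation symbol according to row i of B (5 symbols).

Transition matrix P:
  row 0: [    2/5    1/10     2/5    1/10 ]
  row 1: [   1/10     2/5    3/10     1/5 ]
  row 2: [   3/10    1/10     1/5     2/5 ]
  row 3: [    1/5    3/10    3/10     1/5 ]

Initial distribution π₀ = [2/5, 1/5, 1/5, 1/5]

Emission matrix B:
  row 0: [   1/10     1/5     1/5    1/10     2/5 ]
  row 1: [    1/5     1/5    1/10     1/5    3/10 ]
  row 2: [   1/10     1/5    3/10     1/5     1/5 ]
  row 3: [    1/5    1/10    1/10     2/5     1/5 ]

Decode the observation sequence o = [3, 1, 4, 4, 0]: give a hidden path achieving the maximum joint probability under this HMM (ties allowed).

t=0: δ = [4.000e-02, 4.000e-02, 4.000e-02, 8.000e-02]  (obs o_0=3)
t=1: δ = [3.200e-03, 4.800e-03, 4.800e-03, 1.600e-03]  ψ = [0, 3, 3, 2]  (obs o_1=1)
t=2: δ = [5.760e-04, 5.760e-04, 2.880e-04, 3.840e-04]  ψ = [2, 1, 1, 2]  (obs o_2=4)
t=3: δ = [9.216e-05, 6.912e-05, 4.608e-05, 2.304e-05]  ψ = [0, 1, 0, 1]  (obs o_3=4)
t=4: δ = [3.686e-06, 5.530e-06, 3.686e-06, 3.686e-06]  ψ = [0, 1, 0, 2]  (obs o_4=0)
backtrack: best end state = 1; path = [3, 1, 1, 1, 1]

path = [3, 1, 1, 1, 1]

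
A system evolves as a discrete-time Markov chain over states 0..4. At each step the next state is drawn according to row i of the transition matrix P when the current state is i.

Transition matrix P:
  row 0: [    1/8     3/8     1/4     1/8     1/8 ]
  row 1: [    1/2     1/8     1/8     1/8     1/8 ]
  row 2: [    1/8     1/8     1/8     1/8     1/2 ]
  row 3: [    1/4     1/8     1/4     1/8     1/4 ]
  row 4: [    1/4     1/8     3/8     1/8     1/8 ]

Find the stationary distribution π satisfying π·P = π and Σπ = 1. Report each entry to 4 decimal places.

Balance equations π_j = Σ_i π_i·P[i][j]:
  π_0 = 1/8·π_0 + 1/2·π_1 + 1/8·π_2 + 1/4·π_3 + 1/4·π_4
  π_1 = 3/8·π_0 + 1/8·π_1 + 1/8·π_2 + 1/8·π_3 + 1/8·π_4
  π_2 = 1/4·π_0 + 1/8·π_1 + 1/8·π_2 + 1/4·π_3 + 3/8·π_4
  π_3 = 1/8·π_0 + 1/8·π_1 + 1/8·π_2 + 1/8·π_3 + 1/8·π_4
  normalize: π_0 + π_1 + π_2 + π_3 + π_4 = 1
Solving the linear system gives exactly π = [159/668, 493/2672, 303/1336, 1/8, 603/2672].

π = [0.2380, 0.1845, 0.2268, 0.1250, 0.2257]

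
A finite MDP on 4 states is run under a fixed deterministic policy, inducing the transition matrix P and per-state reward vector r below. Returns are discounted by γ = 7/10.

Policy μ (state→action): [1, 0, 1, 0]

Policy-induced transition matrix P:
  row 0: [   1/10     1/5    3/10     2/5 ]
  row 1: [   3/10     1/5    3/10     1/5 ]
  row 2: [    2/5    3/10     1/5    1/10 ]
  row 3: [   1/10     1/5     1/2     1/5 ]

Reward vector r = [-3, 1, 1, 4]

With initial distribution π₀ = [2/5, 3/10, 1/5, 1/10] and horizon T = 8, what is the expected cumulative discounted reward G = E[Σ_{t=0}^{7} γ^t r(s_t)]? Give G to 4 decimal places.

G = 1.3278

t=0: π = [0.4000, 0.3000, 0.2000, 0.1000], E[r] = -0.3000, γ^t·E[r] = -0.300000, running G = -0.300000
t=1: π = [0.2200, 0.2200, 0.3000, 0.2600], E[r] = 0.9000, γ^t·E[r] = 0.630000, running G = 0.330000
t=2: π = [0.2340, 0.2300, 0.3220, 0.2140], E[r] = 0.7060, γ^t·E[r] = 0.345940, running G = 0.675940
t=3: π = [0.2426, 0.2322, 0.3106, 0.2146], E[r] = 0.6734, γ^t·E[r] = 0.230976, running G = 0.906916
t=4: π = [0.2396, 0.2311, 0.3119, 0.2175], E[r] = 0.6939, γ^t·E[r] = 0.166605, running G = 1.073522
t=5: π = [0.2398, 0.2312, 0.3123, 0.2167], E[r] = 0.6911, γ^t·E[r] = 0.116159, running G = 1.189680
t=6: π = [0.2399, 0.2312, 0.3121, 0.2167], E[r] = 0.6905, γ^t·E[r] = 0.081231, running G = 1.270912
t=7: π = [0.2399, 0.2312, 0.3121, 0.2168], E[r] = 0.6908, γ^t·E[r] = 0.056890, running G = 1.327802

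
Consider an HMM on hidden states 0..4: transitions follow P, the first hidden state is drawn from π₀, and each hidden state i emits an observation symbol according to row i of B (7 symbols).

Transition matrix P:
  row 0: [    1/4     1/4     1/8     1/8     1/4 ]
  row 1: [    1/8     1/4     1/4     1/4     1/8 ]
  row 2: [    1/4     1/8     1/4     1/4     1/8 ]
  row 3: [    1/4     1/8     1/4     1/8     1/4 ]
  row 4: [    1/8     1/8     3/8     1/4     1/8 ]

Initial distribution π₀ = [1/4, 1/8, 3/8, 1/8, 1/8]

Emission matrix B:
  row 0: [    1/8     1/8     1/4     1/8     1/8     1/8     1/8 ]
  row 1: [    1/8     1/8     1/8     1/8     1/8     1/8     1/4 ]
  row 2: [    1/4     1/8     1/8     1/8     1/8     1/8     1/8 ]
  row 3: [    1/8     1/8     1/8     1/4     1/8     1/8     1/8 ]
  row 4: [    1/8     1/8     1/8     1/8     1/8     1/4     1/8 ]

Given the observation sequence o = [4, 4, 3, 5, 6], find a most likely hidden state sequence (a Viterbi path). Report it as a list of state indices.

path = [2, 2, 3, 4, 2]

t=0: δ = [3.125e-02, 1.562e-02, 4.688e-02, 1.562e-02, 1.562e-02]  (obs o_0=4)
t=1: δ = [1.465e-03, 9.766e-04, 1.465e-03, 1.465e-03, 9.766e-04]  ψ = [2, 0, 2, 2, 0]  (obs o_1=4)
t=2: δ = [4.578e-05, 4.578e-05, 4.578e-05, 9.155e-05, 4.578e-05]  ψ = [0, 0, 2, 2, 0]  (obs o_2=3)
t=3: δ = [2.861e-06, 1.431e-06, 2.861e-06, 1.431e-06, 5.722e-06]  ψ = [3, 0, 3, 1, 3]  (obs o_3=5)
t=4: δ = [8.941e-08, 1.788e-07, 2.682e-07, 1.788e-07, 8.941e-08]  ψ = [0, 0, 4, 4, 0]  (obs o_4=6)
backtrack: best end state = 2; path = [2, 2, 3, 4, 2]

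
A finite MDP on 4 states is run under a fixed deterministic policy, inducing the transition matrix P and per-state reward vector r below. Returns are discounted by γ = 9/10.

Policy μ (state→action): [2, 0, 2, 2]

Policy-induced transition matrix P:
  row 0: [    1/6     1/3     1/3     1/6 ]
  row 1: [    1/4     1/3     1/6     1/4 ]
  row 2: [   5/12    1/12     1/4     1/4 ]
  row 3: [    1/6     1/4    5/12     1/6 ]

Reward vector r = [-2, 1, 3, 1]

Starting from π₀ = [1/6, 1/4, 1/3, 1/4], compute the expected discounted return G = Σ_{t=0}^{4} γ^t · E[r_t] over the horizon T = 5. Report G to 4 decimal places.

G = 3.6044

t=0: π = [0.1667, 0.2500, 0.3333, 0.2500], E[r] = 1.1667, γ^t·E[r] = 1.166667, running G = 1.166667
t=1: π = [0.2708, 0.2292, 0.2847, 0.2153], E[r] = 0.7569, γ^t·E[r] = 0.681250, running G = 1.847917
t=2: π = [0.2569, 0.2442, 0.2894, 0.2095], E[r] = 0.8079, γ^t·E[r] = 0.654375, running G = 2.502292
t=3: π = [0.2594, 0.2435, 0.2860, 0.2111], E[r] = 0.7939, γ^t·E[r] = 0.578742, running G = 3.081034
t=4: π = [0.2585, 0.2442, 0.2865, 0.2108], E[r] = 0.7976, γ^t·E[r] = 0.523336, running G = 3.604370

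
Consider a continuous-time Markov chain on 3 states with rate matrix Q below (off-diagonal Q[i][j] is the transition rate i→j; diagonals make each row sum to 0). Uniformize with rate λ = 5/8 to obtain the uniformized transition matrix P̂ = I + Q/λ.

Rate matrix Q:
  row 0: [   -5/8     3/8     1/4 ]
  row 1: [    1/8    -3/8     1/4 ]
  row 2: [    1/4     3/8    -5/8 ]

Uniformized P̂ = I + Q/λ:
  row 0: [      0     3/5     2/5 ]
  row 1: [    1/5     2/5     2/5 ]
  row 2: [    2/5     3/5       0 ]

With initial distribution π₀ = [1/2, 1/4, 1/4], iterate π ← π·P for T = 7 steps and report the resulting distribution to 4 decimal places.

π = [0.2142, 0.5000, 0.2858]

t=0: π = [0.5000, 0.2500, 0.2500]
t=1: π = [0.1500, 0.5500, 0.3000]
t=2: π = [0.2300, 0.4900, 0.2800]
t=3: π = [0.2100, 0.5020, 0.2880]
t=4: π = [0.2156, 0.4996, 0.2848]
t=5: π = [0.2138, 0.5001, 0.2861]
t=6: π = [0.2144, 0.5000, 0.2856]
t=7: π = [0.2142, 0.5000, 0.2858]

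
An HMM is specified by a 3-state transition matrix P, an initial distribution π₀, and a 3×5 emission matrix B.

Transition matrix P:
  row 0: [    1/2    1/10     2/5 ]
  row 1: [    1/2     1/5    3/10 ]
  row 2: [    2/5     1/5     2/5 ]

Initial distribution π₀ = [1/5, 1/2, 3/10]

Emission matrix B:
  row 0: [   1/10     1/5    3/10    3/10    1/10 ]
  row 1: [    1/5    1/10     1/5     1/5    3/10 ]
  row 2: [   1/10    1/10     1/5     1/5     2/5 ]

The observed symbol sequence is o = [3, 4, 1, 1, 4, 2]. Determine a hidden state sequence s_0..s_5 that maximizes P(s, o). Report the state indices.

path = [1, 2, 0, 0, 2, 0]

t=0: δ = [6.000e-02, 1.000e-01, 6.000e-02]  (obs o_0=3)
t=1: δ = [5.000e-03, 6.000e-03, 1.200e-02]  ψ = [1, 1, 1]  (obs o_1=4)
t=2: δ = [9.600e-04, 2.400e-04, 4.800e-04]  ψ = [2, 2, 2]  (obs o_2=1)
t=3: δ = [9.600e-05, 9.600e-06, 3.840e-05]  ψ = [0, 0, 0]  (obs o_3=1)
t=4: δ = [4.800e-06, 2.880e-06, 1.536e-05]  ψ = [0, 0, 0]  (obs o_4=4)
t=5: δ = [1.843e-06, 6.144e-07, 1.229e-06]  ψ = [2, 2, 2]  (obs o_5=2)
backtrack: best end state = 0; path = [1, 2, 0, 0, 2, 0]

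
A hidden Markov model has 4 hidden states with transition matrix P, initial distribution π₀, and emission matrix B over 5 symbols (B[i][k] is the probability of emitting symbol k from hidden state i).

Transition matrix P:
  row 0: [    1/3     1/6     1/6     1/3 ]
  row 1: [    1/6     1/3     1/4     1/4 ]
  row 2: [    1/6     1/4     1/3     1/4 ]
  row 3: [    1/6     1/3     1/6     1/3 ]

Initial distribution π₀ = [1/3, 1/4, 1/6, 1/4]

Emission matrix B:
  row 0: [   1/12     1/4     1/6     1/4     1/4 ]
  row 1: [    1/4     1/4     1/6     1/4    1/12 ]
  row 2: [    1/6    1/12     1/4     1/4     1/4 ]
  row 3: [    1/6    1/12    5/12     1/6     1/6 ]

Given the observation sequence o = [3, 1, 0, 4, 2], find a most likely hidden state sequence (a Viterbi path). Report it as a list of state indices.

t=0: δ = [8.333e-02, 6.250e-02, 4.167e-02, 4.167e-02]  (obs o_0=3)
t=1: δ = [6.944e-03, 5.208e-03, 1.302e-03, 2.315e-03]  ψ = [0, 1, 1, 0]  (obs o_1=1)
t=2: δ = [1.929e-04, 4.340e-04, 2.170e-04, 3.858e-04]  ψ = [0, 1, 1, 0]  (obs o_2=0)
t=3: δ = [1.808e-05, 1.206e-05, 2.713e-05, 2.143e-05]  ψ = [1, 1, 1, 3]  (obs o_3=4)
t=4: δ = [1.005e-06, 1.191e-06, 2.261e-06, 2.977e-06]  ψ = [0, 3, 2, 3]  (obs o_4=2)
backtrack: best end state = 3; path = [0, 0, 3, 3, 3]

path = [0, 0, 3, 3, 3]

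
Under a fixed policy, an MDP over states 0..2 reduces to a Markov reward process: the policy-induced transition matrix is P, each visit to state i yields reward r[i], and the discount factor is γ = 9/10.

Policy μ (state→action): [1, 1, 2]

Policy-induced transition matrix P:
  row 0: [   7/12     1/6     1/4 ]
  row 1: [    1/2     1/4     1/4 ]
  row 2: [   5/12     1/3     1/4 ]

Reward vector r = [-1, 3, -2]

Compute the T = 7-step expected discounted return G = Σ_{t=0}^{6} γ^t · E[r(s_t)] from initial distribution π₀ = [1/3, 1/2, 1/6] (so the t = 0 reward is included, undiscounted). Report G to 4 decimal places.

G = -0.5699

t=0: π = [0.3333, 0.5000, 0.1667], E[r] = 0.8333, γ^t·E[r] = 0.833333, running G = 0.833333
t=1: π = [0.5139, 0.2361, 0.2500], E[r] = -0.3056, γ^t·E[r] = -0.275000, running G = 0.558333
t=2: π = [0.5220, 0.2280, 0.2500], E[r] = -0.3380, γ^t·E[r] = -0.273750, running G = 0.284583
t=3: π = [0.5227, 0.2273, 0.2500], E[r] = -0.3407, γ^t·E[r] = -0.248344, running G = 0.036240
t=4: π = [0.5227, 0.2273, 0.2500], E[r] = -0.3409, γ^t·E[r] = -0.223657, running G = -0.187417
t=5: π = [0.5227, 0.2273, 0.2500], E[r] = -0.3409, γ^t·E[r] = -0.201302, running G = -0.388720
t=6: π = [0.5227, 0.2273, 0.2500], E[r] = -0.3409, γ^t·E[r] = -0.181173, running G = -0.569893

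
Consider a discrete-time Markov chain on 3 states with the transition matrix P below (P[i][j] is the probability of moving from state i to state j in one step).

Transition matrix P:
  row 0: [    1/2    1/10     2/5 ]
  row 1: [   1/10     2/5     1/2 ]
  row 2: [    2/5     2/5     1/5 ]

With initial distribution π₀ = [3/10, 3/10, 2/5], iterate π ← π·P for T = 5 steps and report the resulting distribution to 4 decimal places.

t=0: π = [0.3000, 0.3000, 0.4000]
t=1: π = [0.3400, 0.3100, 0.3500]
t=2: π = [0.3410, 0.2980, 0.3610]
t=3: π = [0.3447, 0.2977, 0.3576]
t=4: π = [0.3452, 0.2966, 0.3583]
t=5: π = [0.3455, 0.2965, 0.3580]

π = [0.3455, 0.2965, 0.3580]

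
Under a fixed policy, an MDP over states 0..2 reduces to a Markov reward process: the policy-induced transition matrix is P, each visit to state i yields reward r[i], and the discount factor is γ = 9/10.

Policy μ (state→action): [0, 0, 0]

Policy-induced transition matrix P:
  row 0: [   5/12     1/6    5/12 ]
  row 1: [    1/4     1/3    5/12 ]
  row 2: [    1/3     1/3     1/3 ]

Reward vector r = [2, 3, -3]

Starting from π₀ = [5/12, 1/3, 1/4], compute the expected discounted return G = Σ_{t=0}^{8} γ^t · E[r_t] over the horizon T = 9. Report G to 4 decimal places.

G = 2.8380

t=0: π = [0.4167, 0.3333, 0.2500], E[r] = 1.0833, γ^t·E[r] = 1.083333, running G = 1.083333
t=1: π = [0.3403, 0.2639, 0.3958], E[r] = 0.2847, γ^t·E[r] = 0.256250, running G = 1.339583
t=2: π = [0.3397, 0.2766, 0.3837], E[r] = 0.3582, γ^t·E[r] = 0.290156, running G = 1.629740
t=3: π = [0.3386, 0.2767, 0.3847], E[r] = 0.3533, γ^t·E[r] = 0.257520, running G = 1.887259
t=4: π = [0.3385, 0.2769, 0.3846], E[r] = 0.3539, γ^t·E[r] = 0.232166, running G = 2.119425
t=5: π = [0.3385, 0.2769, 0.3846], E[r] = 0.3538, γ^t·E[r] = 0.208938, running G = 2.328363
t=6: π = [0.3385, 0.2769, 0.3846], E[r] = 0.3538, γ^t·E[r] = 0.188048, running G = 2.516411
t=7: π = [0.3385, 0.2769, 0.3846], E[r] = 0.3538, γ^t·E[r] = 0.169243, running G = 2.685655
t=8: π = [0.3385, 0.2769, 0.3846], E[r] = 0.3538, γ^t·E[r] = 0.152319, running G = 2.837974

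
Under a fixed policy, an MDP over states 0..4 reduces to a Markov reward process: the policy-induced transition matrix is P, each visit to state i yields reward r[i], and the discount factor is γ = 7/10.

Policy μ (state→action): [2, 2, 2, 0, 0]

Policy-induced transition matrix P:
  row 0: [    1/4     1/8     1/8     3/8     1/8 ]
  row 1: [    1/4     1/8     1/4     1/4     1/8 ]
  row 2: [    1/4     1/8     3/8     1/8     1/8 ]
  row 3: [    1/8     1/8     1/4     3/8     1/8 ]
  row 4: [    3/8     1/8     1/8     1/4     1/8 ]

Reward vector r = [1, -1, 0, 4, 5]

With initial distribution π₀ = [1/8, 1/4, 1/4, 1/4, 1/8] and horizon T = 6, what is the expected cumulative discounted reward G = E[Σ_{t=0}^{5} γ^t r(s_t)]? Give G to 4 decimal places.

G = 5.0724

t=0: π = [0.1250, 0.2500, 0.2500, 0.2500, 0.1250], E[r] = 1.5000, γ^t·E[r] = 1.500000, running G = 1.500000
t=1: π = [0.2344, 0.1250, 0.2500, 0.2656, 0.1250], E[r] = 1.7969, γ^t·E[r] = 1.257813, running G = 2.757813
t=2: π = [0.2324, 0.1250, 0.2363, 0.2813, 0.1250], E[r] = 1.8574, γ^t·E[r] = 0.910137, running G = 3.667949
t=3: π = [0.2305, 0.1250, 0.2349, 0.2847, 0.1250], E[r] = 1.8691, γ^t·E[r] = 0.641115, running G = 4.309064
t=4: π = [0.2300, 0.1250, 0.2349, 0.2850, 0.1250], E[r] = 1.8702, γ^t·E[r] = 0.449030, running G = 4.758094
t=5: π = [0.2300, 0.1250, 0.2350, 0.2850, 0.1250], E[r] = 1.8701, γ^t·E[r] = 0.314303, running G = 5.072397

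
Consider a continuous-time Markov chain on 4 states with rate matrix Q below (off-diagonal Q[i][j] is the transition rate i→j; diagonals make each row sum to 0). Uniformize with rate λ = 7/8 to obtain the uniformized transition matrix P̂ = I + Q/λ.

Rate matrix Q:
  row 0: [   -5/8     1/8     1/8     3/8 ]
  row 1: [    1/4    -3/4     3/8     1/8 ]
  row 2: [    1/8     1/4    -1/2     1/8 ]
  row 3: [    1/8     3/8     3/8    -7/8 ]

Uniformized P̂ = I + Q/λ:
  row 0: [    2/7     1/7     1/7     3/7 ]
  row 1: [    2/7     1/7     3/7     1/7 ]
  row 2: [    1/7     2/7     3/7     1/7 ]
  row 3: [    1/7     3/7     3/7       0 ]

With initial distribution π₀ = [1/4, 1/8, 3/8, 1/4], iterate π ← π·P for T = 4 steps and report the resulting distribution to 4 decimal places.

π = [0.2076, 0.2464, 0.3692, 0.1768]

t=0: π = [0.2500, 0.1250, 0.3750, 0.2500]
t=1: π = [0.1964, 0.2679, 0.3571, 0.1786]
t=2: π = [0.2092, 0.2449, 0.3724, 0.1735]
t=3: π = [0.2077, 0.2456, 0.3688, 0.1778]
t=4: π = [0.2076, 0.2464, 0.3692, 0.1768]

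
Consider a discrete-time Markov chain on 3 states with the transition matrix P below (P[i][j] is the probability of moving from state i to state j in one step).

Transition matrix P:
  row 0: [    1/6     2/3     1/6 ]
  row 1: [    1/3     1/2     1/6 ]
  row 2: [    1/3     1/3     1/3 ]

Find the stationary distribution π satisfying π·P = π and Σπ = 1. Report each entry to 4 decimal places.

Balance equations π_j = Σ_i π_i·P[i][j]:
  π_0 = 1/6·π_0 + 1/3·π_1 + 1/3·π_2
  π_1 = 2/3·π_0 + 1/2·π_1 + 1/3·π_2
  normalize: π_0 + π_1 + π_2 = 1
Solving the linear system gives exactly π = [2/7, 18/35, 1/5].

π = [0.2857, 0.5143, 0.2000]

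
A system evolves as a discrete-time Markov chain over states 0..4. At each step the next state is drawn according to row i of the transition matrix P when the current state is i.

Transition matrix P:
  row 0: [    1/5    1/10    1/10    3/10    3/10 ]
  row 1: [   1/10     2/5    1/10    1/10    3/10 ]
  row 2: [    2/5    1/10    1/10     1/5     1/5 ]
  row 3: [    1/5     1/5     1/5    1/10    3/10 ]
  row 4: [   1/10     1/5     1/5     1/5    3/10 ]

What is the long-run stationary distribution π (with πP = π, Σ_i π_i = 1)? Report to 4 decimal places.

Balance equations π_j = Σ_i π_i·P[i][j]:
  π_0 = 1/5·π_0 + 1/10·π_1 + 2/5·π_2 + 1/5·π_3 + 1/10·π_4
  π_1 = 1/10·π_0 + 2/5·π_1 + 1/10·π_2 + 1/5·π_3 + 1/5·π_4
  π_2 = 1/10·π_0 + 1/10·π_1 + 1/10·π_2 + 1/5·π_3 + 1/5·π_4
  π_3 = 3/10·π_0 + 1/10·π_1 + 1/5·π_2 + 1/10·π_3 + 1/5·π_4
  normalize: π_0 + π_1 + π_2 + π_3 + π_4 = 1
Solving the linear system gives exactly π = [1573/8747, 1830/8747, 1281/8747, 1567/8747, 2496/8747].

π = [0.1798, 0.2092, 0.1465, 0.1791, 0.2854]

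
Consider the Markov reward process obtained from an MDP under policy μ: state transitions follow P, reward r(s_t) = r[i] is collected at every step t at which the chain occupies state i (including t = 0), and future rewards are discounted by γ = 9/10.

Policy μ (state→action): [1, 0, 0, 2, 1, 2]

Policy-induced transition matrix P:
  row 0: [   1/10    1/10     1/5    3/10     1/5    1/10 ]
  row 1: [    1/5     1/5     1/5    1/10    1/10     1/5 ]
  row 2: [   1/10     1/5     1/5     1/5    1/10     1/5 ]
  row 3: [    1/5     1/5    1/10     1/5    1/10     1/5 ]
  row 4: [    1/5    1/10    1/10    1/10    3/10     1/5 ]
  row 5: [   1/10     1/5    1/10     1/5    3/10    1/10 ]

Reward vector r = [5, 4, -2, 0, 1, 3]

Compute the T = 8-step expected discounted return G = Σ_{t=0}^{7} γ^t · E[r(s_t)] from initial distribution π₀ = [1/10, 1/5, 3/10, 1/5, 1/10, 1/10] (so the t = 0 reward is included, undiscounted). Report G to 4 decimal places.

t=0: π = [0.1000, 0.2000, 0.3000, 0.2000, 0.1000, 0.1000], E[r] = 1.1000, γ^t·E[r] = 1.100000, running G = 1.100000
t=1: π = [0.1500, 0.1800, 0.1600, 0.1800, 0.1500, 0.1800], E[r] = 1.8400, γ^t·E[r] = 1.656000, running G = 2.756000
t=2: π = [0.1510, 0.1700, 0.1490, 0.1820, 0.1810, 0.1670], E[r] = 1.8190, γ^t·E[r] = 1.473390, running G = 4.229390
t=3: π = [0.1533, 0.1668, 0.1470, 0.1800, 0.1847, 0.1682], E[r] = 1.8290, γ^t·E[r] = 1.333341, running G = 5.562731
t=4: π = [0.1532, 0.1662, 0.1467, 0.1802, 0.1859, 0.1679], E[r] = 1.8266, γ^t·E[r] = 1.198426, running G = 6.761157
t=5: π = [0.1532, 0.1661, 0.1466, 0.1801, 0.1861, 0.1679], E[r] = 1.8271, γ^t·E[r] = 1.078870, running G = 7.840027
t=6: π = [0.1532, 0.1661, 0.1466, 0.1801, 0.1861, 0.1679], E[r] = 1.8270, γ^t·E[r] = 0.970946, running G = 8.810973
t=7: π = [0.1532, 0.1661, 0.1466, 0.1801, 0.1861, 0.1679], E[r] = 1.8270, γ^t·E[r] = 0.873858, running G = 9.684831

G = 9.6848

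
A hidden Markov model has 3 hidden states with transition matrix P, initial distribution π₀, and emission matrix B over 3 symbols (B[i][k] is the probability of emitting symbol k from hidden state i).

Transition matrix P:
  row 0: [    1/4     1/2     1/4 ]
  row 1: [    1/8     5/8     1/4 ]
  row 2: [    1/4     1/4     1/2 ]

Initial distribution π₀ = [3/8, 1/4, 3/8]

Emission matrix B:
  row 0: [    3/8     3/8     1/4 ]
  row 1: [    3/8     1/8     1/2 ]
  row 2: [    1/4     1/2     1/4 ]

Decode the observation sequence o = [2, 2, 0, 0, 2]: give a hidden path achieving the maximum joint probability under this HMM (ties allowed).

t=0: δ = [9.375e-02, 1.250e-01, 9.375e-02]  (obs o_0=2)
t=1: δ = [5.859e-03, 3.906e-02, 1.172e-02]  ψ = [0, 1, 2]  (obs o_1=2)
t=2: δ = [1.831e-03, 9.155e-03, 2.441e-03]  ψ = [1, 1, 1]  (obs o_2=0)
t=3: δ = [4.292e-04, 2.146e-03, 5.722e-04]  ψ = [1, 1, 1]  (obs o_3=0)
t=4: δ = [6.706e-05, 6.706e-04, 1.341e-04]  ψ = [1, 1, 1]  (obs o_4=2)
backtrack: best end state = 1; path = [1, 1, 1, 1, 1]

path = [1, 1, 1, 1, 1]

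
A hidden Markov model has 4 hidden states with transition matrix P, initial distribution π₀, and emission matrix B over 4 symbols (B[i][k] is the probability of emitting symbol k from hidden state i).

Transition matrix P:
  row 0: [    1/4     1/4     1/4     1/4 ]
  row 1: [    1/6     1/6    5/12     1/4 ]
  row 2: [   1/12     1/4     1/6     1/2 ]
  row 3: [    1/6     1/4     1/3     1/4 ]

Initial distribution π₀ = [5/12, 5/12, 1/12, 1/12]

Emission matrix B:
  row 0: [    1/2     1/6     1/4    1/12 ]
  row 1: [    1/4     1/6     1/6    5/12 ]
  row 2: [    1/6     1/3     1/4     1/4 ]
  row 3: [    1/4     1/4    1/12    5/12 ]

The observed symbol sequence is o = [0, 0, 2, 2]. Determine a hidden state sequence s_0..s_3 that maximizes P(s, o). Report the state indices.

t=0: δ = [2.083e-01, 1.042e-01, 1.389e-02, 2.083e-02]  (obs o_0=0)
t=1: δ = [2.604e-02, 1.302e-02, 8.681e-03, 1.302e-02]  ψ = [0, 0, 0, 0]  (obs o_1=0)
t=2: δ = [1.628e-03, 1.085e-03, 1.628e-03, 5.425e-04]  ψ = [0, 0, 0, 0]  (obs o_2=2)
t=3: δ = [1.017e-04, 6.782e-05, 1.130e-04, 6.782e-05]  ψ = [0, 0, 1, 2]  (obs o_3=2)
backtrack: best end state = 2; path = [0, 0, 1, 2]

path = [0, 0, 1, 2]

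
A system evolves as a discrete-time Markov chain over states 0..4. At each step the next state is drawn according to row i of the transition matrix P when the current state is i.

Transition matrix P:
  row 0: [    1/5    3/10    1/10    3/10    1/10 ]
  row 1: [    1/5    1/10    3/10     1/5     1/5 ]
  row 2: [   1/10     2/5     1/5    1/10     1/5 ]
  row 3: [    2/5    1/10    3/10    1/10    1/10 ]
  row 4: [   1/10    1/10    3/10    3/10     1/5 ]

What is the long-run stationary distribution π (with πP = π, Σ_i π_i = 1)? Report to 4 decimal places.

Balance equations π_j = Σ_i π_i·P[i][j]:
  π_0 = 1/5·π_0 + 1/5·π_1 + 1/10·π_2 + 2/5·π_3 + 1/10·π_4
  π_1 = 3/10·π_0 + 1/10·π_1 + 2/5·π_2 + 1/10·π_3 + 1/10·π_4
  π_2 = 1/10·π_0 + 3/10·π_1 + 1/5·π_2 + 3/10·π_3 + 3/10·π_4
  π_3 = 3/10·π_0 + 1/5·π_1 + 1/10·π_2 + 1/10·π_3 + 3/10·π_4
  normalize: π_0 + π_1 + π_2 + π_3 + π_4 = 1
Solving the linear system gives exactly π = [35/176, 51/242, 229/968, 1121/5808, 467/2904].

π = [0.1989, 0.2107, 0.2366, 0.1930, 0.1608]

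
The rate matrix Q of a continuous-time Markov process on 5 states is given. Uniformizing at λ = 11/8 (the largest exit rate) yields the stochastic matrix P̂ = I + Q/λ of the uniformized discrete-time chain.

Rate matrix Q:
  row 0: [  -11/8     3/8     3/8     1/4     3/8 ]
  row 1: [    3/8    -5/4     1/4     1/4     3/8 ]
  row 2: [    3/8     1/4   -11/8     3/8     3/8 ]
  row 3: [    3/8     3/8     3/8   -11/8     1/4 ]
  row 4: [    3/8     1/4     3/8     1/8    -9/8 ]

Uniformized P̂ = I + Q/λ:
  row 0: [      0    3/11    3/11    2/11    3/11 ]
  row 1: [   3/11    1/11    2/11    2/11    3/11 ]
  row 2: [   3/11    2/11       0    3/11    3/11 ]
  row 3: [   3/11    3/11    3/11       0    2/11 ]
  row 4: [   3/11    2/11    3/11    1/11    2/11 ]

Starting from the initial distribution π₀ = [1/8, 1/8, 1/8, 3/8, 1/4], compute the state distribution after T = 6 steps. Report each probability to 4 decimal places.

π = [0.2142, 0.1971, 0.2001, 0.1511, 0.2375]

t=0: π = [0.1250, 0.1250, 0.1250, 0.3750, 0.2500]
t=1: π = [0.2386, 0.2159, 0.2273, 0.1023, 0.2159]
t=2: π = [0.2076, 0.1932, 0.1911, 0.1643, 0.2438]
t=3: π = [0.2161, 0.1981, 0.2030, 0.1472, 0.2356]
t=4: π = [0.2138, 0.1968, 0.1993, 0.1521, 0.2379]
t=5: π = [0.2144, 0.1972, 0.2005, 0.1507, 0.2373]
t=6: π = [0.2142, 0.1971, 0.2001, 0.1511, 0.2375]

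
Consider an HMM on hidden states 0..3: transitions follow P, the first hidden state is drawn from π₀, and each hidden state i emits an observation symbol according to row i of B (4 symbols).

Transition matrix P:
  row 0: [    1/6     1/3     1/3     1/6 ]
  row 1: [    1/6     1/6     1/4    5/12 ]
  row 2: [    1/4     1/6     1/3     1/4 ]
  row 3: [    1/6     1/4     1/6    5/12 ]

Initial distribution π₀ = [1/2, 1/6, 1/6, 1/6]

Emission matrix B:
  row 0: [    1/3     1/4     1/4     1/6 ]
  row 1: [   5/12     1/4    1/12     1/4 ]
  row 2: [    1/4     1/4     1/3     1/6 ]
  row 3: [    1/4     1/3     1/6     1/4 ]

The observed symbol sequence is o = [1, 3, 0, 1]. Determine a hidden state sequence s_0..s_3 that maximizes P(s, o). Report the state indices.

t=0: δ = [1.250e-01, 4.167e-02, 4.167e-02, 5.556e-02]  (obs o_0=1)
t=1: δ = [3.472e-03, 1.042e-02, 6.944e-03, 5.787e-03]  ψ = [0, 0, 0, 3]  (obs o_1=3)
t=2: δ = [5.787e-04, 7.234e-04, 6.510e-04, 1.085e-03]  ψ = [1, 1, 1, 1]  (obs o_2=0)
t=3: δ = [4.521e-05, 6.782e-05, 5.425e-05, 1.507e-04]  ψ = [3, 3, 2, 3]  (obs o_3=1)
backtrack: best end state = 3; path = [0, 1, 3, 3]

path = [0, 1, 3, 3]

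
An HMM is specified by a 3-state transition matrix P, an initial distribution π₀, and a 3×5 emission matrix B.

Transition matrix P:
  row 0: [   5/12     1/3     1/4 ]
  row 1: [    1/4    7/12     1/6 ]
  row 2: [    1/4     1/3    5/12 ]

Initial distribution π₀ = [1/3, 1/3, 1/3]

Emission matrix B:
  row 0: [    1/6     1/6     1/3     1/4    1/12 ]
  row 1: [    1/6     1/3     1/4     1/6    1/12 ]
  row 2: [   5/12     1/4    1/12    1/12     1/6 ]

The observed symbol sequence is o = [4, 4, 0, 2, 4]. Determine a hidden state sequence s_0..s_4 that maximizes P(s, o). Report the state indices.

path = [2, 2, 2, 1, 1]

t=0: δ = [2.778e-02, 2.778e-02, 5.556e-02]  (obs o_0=4)
t=1: δ = [1.157e-03, 1.543e-03, 3.858e-03]  ψ = [2, 2, 2]  (obs o_1=4)
t=2: δ = [1.608e-04, 2.143e-04, 6.698e-04]  ψ = [2, 2, 2]  (obs o_2=0)
t=3: δ = [5.582e-05, 5.582e-05, 2.326e-05]  ψ = [2, 2, 2]  (obs o_3=2)
t=4: δ = [1.938e-06, 2.713e-06, 2.326e-06]  ψ = [0, 1, 0]  (obs o_4=4)
backtrack: best end state = 1; path = [2, 2, 2, 1, 1]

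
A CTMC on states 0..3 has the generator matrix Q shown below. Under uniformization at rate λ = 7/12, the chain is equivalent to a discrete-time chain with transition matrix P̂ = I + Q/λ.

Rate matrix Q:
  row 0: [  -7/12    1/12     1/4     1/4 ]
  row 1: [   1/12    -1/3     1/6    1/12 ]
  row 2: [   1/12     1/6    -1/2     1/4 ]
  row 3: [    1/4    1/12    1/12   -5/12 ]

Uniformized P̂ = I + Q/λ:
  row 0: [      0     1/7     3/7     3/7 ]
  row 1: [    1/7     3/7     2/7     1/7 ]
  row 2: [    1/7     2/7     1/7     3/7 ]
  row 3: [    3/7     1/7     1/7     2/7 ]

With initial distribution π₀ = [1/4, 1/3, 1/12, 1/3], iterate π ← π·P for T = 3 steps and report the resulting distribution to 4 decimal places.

π = [0.2053, 0.2485, 0.2347, 0.3115]

t=0: π = [0.2500, 0.3333, 0.0833, 0.3333]
t=1: π = [0.2024, 0.2500, 0.2619, 0.2857]
t=2: π = [0.1956, 0.2517, 0.2364, 0.3163]
t=3: π = [0.2053, 0.2485, 0.2347, 0.3115]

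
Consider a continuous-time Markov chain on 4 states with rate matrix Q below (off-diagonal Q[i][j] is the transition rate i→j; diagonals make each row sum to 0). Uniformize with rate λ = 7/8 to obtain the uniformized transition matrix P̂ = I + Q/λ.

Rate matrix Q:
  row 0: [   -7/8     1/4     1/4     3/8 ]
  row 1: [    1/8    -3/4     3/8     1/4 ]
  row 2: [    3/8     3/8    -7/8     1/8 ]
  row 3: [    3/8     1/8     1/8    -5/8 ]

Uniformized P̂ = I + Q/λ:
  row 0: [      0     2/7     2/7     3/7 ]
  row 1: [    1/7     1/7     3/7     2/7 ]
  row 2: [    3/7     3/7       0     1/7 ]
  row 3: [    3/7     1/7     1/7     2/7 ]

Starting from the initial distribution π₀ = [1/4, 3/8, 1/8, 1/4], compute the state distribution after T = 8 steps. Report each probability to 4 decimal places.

π = [0.2521, 0.2407, 0.2165, 0.2906]

t=0: π = [0.2500, 0.3750, 0.1250, 0.2500]
t=1: π = [0.2143, 0.2143, 0.2679, 0.3036]
t=2: π = [0.2755, 0.2500, 0.1964, 0.2781]
t=3: π = [0.2391, 0.2383, 0.2256, 0.2970]
t=4: π = [0.2580, 0.2415, 0.2129, 0.2876]
t=5: π = [0.2490, 0.2405, 0.2183, 0.2922]
t=6: π = [0.2531, 0.2408, 0.2160, 0.2901]
t=7: π = [0.2513, 0.2407, 0.2170, 0.2910]
t=8: π = [0.2521, 0.2407, 0.2165, 0.2906]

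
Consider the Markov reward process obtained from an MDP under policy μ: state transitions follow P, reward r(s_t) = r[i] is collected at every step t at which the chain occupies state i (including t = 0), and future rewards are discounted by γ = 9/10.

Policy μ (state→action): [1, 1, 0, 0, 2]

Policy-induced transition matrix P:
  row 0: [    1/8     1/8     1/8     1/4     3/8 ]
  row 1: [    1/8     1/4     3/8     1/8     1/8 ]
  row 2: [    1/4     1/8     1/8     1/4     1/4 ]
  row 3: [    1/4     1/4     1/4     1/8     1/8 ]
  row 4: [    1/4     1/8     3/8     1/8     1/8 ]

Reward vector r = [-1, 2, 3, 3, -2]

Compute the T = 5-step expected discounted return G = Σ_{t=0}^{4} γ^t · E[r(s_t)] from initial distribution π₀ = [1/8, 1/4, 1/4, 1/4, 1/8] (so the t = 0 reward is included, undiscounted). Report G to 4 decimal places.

G = 4.7526

t=0: π = [0.1250, 0.2500, 0.2500, 0.2500, 0.1250], E[r] = 1.6250, γ^t·E[r] = 1.625000, running G = 1.625000
t=1: π = [0.2031, 0.1875, 0.2500, 0.1719, 0.1875], E[r] = 1.0625, γ^t·E[r] = 0.956250, running G = 2.581250
t=2: π = [0.2012, 0.1699, 0.2402, 0.1816, 0.2070], E[r] = 0.9902, γ^t·E[r] = 0.802090, running G = 3.383340
t=3: π = [0.2036, 0.1689, 0.2419, 0.1802, 0.2053], E[r] = 0.9900, γ^t·E[r] = 0.721703, running G = 4.105043
t=4: π = [0.2034, 0.1686, 0.2411, 0.1807, 0.2061], E[r] = 0.9869, γ^t·E[r] = 0.647510, running G = 4.752553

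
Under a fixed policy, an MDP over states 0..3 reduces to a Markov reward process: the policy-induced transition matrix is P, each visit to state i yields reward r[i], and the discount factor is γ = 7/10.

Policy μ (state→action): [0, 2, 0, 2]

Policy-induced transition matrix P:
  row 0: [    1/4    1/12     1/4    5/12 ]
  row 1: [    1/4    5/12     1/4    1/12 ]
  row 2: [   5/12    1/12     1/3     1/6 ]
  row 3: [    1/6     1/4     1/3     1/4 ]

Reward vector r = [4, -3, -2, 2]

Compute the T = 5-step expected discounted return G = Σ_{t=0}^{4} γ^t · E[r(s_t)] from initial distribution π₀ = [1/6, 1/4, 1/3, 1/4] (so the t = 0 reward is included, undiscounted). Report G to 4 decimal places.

t=0: π = [0.1667, 0.2500, 0.3333, 0.2500], E[r] = -0.2500, γ^t·E[r] = -0.250000, running G = -0.250000
t=1: π = [0.2847, 0.2083, 0.2986, 0.2083], E[r] = 0.3333, γ^t·E[r] = 0.233333, running G = -0.016667
t=2: π = [0.2824, 0.1875, 0.2922, 0.2378], E[r] = 0.4583, γ^t·E[r] = 0.224583, running G = 0.207917
t=3: π = [0.2789, 0.1855, 0.2942, 0.2415], E[r] = 0.4537, γ^t·E[r] = 0.155620, running G = 0.363537
t=4: π = [0.2789, 0.1854, 0.2946, 0.2411], E[r] = 0.4523, γ^t·E[r] = 0.108587, running G = 0.472124

G = 0.4721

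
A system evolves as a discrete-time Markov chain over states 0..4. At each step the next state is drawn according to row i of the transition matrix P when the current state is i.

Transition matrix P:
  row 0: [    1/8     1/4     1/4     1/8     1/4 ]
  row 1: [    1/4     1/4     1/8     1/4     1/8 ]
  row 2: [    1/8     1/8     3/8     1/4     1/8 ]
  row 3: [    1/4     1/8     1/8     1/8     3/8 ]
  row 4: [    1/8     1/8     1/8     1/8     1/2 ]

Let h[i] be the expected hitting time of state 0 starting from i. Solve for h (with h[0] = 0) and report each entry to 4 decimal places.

h = [0.0000, 5.1390, 5.9954, 5.3576, 6.1230]

First-step conditioning: h[0] = 0; for i ≠ 0, h[i] = 1 + Σ_k P[i][k]·h[k].
  h[1] = 1 + 1/4·h[1] + 1/8·h[2] + 1/4·h[3] + 1/8·h[4]
  h[2] = 1 + 1/8·h[1] + 3/8·h[2] + 1/4·h[3] + 1/8·h[4]
  h[3] = 1 + 1/8·h[1] + 1/8·h[2] + 1/8·h[3] + 3/8·h[4]
  h[4] = 1 + 1/8·h[1] + 1/8·h[2] + 1/8·h[3] + 1/2·h[4]
Solving the 4×4 linear system over states ≠ 0 gives exactly h = [0, 2256/439, 2632/439, 2352/439, 2688/439] (h[0] = 0 is the target).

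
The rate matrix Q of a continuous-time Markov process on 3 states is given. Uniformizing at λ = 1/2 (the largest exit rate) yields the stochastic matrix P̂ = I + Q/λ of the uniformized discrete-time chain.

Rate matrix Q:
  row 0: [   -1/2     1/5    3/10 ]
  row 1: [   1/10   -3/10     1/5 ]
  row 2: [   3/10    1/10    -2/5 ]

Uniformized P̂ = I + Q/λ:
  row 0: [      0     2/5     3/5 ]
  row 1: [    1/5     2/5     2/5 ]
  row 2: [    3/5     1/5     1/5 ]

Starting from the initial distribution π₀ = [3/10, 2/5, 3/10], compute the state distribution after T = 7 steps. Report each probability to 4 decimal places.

t=0: π = [0.3000, 0.4000, 0.3000]
t=1: π = [0.2600, 0.3400, 0.4000]
t=2: π = [0.3080, 0.3200, 0.3720]
t=3: π = [0.2872, 0.3256, 0.3872]
t=4: π = [0.2974, 0.3226, 0.3800]
t=5: π = [0.2925, 0.3240, 0.3835]
t=6: π = [0.2949, 0.3233, 0.3818]
t=7: π = [0.2937, 0.3236, 0.3826]

π = [0.2937, 0.3236, 0.3826]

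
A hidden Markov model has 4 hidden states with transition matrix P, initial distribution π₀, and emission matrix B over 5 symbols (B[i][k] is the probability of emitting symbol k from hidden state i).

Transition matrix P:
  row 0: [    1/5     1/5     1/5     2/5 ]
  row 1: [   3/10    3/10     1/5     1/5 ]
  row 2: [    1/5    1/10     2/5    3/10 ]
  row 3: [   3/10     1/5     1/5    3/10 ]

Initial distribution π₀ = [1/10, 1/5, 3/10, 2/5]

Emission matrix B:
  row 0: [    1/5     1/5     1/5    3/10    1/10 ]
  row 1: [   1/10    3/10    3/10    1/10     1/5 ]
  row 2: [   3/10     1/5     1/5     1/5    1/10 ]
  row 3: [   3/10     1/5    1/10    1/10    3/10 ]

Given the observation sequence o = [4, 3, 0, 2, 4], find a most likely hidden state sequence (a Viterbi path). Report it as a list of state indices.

path = [3, 0, 3, 0, 3]

t=0: δ = [1.000e-02, 4.000e-02, 3.000e-02, 1.200e-01]  (obs o_0=4)
t=1: δ = [1.080e-02, 2.400e-03, 4.800e-03, 3.600e-03]  ψ = [3, 3, 3, 3]  (obs o_1=3)
t=2: δ = [4.320e-04, 2.160e-04, 6.480e-04, 1.296e-03]  ψ = [0, 0, 0, 0]  (obs o_2=0)
t=3: δ = [7.776e-05, 7.776e-05, 5.184e-05, 3.888e-05]  ψ = [3, 3, 2, 3]  (obs o_3=2)
t=4: δ = [2.333e-06, 4.666e-06, 2.074e-06, 9.331e-06]  ψ = [1, 1, 2, 0]  (obs o_4=4)
backtrack: best end state = 3; path = [3, 0, 3, 0, 3]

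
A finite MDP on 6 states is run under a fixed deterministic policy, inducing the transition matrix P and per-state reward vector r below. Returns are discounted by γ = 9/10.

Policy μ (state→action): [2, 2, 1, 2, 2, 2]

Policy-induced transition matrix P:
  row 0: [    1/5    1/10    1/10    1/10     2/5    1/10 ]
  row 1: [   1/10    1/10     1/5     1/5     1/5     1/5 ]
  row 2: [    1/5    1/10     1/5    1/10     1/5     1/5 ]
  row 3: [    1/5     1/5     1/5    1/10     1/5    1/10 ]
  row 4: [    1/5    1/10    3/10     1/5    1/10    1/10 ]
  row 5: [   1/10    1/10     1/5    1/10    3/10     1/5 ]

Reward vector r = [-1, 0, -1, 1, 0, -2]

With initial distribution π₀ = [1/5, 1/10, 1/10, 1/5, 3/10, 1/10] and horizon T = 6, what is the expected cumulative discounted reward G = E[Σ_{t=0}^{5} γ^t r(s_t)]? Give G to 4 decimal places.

t=0: π = [0.2000, 0.1000, 0.1000, 0.2000, 0.3000, 0.1000], E[r] = -0.3000, γ^t·E[r] = -0.300000, running G = -0.300000
t=1: π = [0.1800, 0.1200, 0.2100, 0.1400, 0.2200, 0.1300], E[r] = -0.5100, γ^t·E[r] = -0.459000, running G = -0.759000
t=2: π = [0.1750, 0.1140, 0.2040, 0.1340, 0.2270, 0.1460], E[r] = -0.5370, γ^t·E[r] = -0.434970, running G = -1.193970
t=3: π = [0.1740, 0.1134, 0.2052, 0.1341, 0.2269, 0.1464], E[r] = -0.5379, γ^t·E[r] = -0.392129, running G = -1.586099
t=4: π = [0.1740, 0.1134, 0.2053, 0.1340, 0.2268, 0.1465], E[r] = -0.5383, γ^t·E[r] = -0.353166, running G = -1.939265
t=5: π = [0.1740, 0.1134, 0.2053, 0.1340, 0.2268, 0.1465], E[r] = -0.5383, γ^t·E[r] = -0.317864, running G = -2.257129

G = -2.2571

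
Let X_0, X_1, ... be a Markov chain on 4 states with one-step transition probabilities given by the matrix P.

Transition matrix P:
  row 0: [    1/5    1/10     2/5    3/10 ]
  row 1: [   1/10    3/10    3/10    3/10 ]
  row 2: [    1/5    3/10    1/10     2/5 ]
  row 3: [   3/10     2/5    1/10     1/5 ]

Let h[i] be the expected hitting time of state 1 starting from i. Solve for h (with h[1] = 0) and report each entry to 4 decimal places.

h = [4.2319, 0.0000, 3.5072, 3.2754]

First-step conditioning: h[1] = 0; for i ≠ 1, h[i] = 1 + Σ_k P[i][k]·h[k].
  h[0] = 1 + 1/5·h[0] + 2/5·h[2] + 3/10·h[3]
  h[2] = 1 + 1/5·h[0] + 1/10·h[2] + 2/5·h[3]
  h[3] = 1 + 3/10·h[0] + 1/10·h[2] + 1/5·h[3]
Solving the 3×3 linear system over states ≠ 1 gives exactly h = [292/69, 0, 242/69, 226/69] (h[1] = 0 is the target).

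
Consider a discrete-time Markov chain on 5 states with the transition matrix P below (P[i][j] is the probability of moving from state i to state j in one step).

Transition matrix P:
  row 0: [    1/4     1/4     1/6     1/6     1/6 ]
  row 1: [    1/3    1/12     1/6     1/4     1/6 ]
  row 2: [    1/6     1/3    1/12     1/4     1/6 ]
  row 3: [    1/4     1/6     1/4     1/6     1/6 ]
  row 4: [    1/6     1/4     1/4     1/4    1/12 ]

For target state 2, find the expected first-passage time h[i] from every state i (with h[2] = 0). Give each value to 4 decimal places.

h = [5.1063, 5.0761, 0.0000, 4.6833, 4.6810]

First-step conditioning: h[2] = 0; for i ≠ 2, h[i] = 1 + Σ_k P[i][k]·h[k].
  h[0] = 1 + 1/4·h[0] + 1/4·h[1] + 1/6·h[3] + 1/6·h[4]
  h[1] = 1 + 1/3·h[0] + 1/12·h[1] + 1/4·h[3] + 1/6·h[4]
  h[3] = 1 + 1/4·h[0] + 1/6·h[1] + 1/6·h[3] + 1/6·h[4]
  h[4] = 1 + 1/6·h[0] + 1/4·h[1] + 1/4·h[3] + 1/12·h[4]
Solving the 4×4 linear system over states ≠ 2 gives exactly h = [8788/1721, 8736/1721, 0, 8060/1721, 8056/1721] (h[2] = 0 is the target).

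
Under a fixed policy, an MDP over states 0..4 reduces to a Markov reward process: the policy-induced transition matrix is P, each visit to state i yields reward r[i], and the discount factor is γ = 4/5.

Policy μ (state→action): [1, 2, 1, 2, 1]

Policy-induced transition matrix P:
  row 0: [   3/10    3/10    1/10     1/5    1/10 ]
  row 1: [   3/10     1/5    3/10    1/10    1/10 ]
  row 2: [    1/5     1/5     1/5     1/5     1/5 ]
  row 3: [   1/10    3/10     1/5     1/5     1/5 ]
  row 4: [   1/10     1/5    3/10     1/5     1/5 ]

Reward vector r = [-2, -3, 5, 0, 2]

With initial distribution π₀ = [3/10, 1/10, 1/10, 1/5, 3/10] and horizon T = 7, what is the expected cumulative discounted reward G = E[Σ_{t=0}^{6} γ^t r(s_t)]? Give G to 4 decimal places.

G = 0.9737

t=0: π = [0.3000, 0.1000, 0.1000, 0.2000, 0.3000], E[r] = 0.2000, γ^t·E[r] = 0.200000, running G = 0.200000
t=1: π = [0.1900, 0.2500, 0.2100, 0.1900, 0.1600], E[r] = 0.2400, γ^t·E[r] = 0.192000, running G = 0.392000
t=2: π = [0.2090, 0.2380, 0.2220, 0.1750, 0.1560], E[r] = 0.2900, γ^t·E[r] = 0.185600, running G = 0.577600
t=3: π = [0.2116, 0.2384, 0.2185, 0.1762, 0.1553], E[r] = 0.2647, γ^t·E[r] = 0.135526, running G = 0.713126
t=4: π = [0.2119, 0.2388, 0.2182, 0.1762, 0.1550], E[r] = 0.2610, γ^t·E[r] = 0.106910, running G = 0.820036
t=5: π = [0.2119, 0.2388, 0.2182, 0.1761, 0.1549], E[r] = 0.2605, γ^t·E[r] = 0.085374, running G = 0.905410
t=6: π = [0.2120, 0.2388, 0.2182, 0.1761, 0.1549], E[r] = 0.2604, γ^t·E[r] = 0.068259, running G = 0.973669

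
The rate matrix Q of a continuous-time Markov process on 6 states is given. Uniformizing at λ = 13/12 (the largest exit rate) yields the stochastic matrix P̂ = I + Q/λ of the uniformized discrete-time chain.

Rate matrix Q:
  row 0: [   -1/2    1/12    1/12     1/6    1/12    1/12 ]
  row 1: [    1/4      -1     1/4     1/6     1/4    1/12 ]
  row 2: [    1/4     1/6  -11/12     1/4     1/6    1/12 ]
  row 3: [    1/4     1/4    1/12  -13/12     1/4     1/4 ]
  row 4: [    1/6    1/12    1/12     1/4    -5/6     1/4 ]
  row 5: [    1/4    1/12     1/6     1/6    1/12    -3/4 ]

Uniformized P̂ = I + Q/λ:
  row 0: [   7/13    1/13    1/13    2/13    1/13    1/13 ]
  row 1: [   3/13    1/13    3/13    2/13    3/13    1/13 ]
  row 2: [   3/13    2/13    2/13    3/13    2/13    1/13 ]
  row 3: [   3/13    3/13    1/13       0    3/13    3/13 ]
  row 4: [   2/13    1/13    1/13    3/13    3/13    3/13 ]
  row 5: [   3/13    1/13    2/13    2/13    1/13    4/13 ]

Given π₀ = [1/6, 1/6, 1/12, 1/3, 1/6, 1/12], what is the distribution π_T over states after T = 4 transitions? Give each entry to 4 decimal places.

t=0: π = [0.1667, 0.1667, 0.0833, 0.3333, 0.1667, 0.0833]
t=1: π = [0.2692, 0.1346, 0.1154, 0.1218, 0.1859, 0.1731]
t=2: π = [0.2993, 0.1045, 0.1198, 0.1583, 0.1538, 0.1642]
t=3: π = [0.3110, 0.1105, 0.1149, 0.1505, 0.1502, 0.1628]
t=4: π = [0.3149, 0.1089, 0.1153, 0.1511, 0.1490, 0.1608]

π = [0.3149, 0.1089, 0.1153, 0.1511, 0.1490, 0.1608]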